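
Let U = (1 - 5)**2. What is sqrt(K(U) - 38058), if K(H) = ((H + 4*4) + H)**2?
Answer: I*sqrt(35754) ≈ 189.09*I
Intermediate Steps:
U = 16 (U = (-4)**2 = 16)
K(H) = (16 + 2*H)**2 (K(H) = ((H + 16) + H)**2 = ((16 + H) + H)**2 = (16 + 2*H)**2)
sqrt(K(U) - 38058) = sqrt(4*(8 + 16)**2 - 38058) = sqrt(4*24**2 - 38058) = sqrt(4*576 - 38058) = sqrt(2304 - 38058) = sqrt(-35754) = I*sqrt(35754)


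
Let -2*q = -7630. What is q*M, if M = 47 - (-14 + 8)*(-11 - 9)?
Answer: -278495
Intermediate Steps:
q = 3815 (q = -½*(-7630) = 3815)
M = -73 (M = 47 - (-6)*(-20) = 47 - 1*120 = 47 - 120 = -73)
q*M = 3815*(-73) = -278495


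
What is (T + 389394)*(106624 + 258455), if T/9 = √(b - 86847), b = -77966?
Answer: 142159572126 + 3285711*I*√164813 ≈ 1.4216e+11 + 1.3339e+9*I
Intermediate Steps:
T = 9*I*√164813 (T = 9*√(-77966 - 86847) = 9*√(-164813) = 9*(I*√164813) = 9*I*√164813 ≈ 3653.7*I)
(T + 389394)*(106624 + 258455) = (9*I*√164813 + 389394)*(106624 + 258455) = (389394 + 9*I*√164813)*365079 = 142159572126 + 3285711*I*√164813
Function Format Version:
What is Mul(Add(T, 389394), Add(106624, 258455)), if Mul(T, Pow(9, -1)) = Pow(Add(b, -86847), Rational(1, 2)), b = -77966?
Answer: Add(142159572126, Mul(3285711, I, Pow(164813, Rational(1, 2)))) ≈ Add(1.4216e+11, Mul(1.3339e+9, I))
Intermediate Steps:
T = Mul(9, I, Pow(164813, Rational(1, 2))) (T = Mul(9, Pow(Add(-77966, -86847), Rational(1, 2))) = Mul(9, Pow(-164813, Rational(1, 2))) = Mul(9, Mul(I, Pow(164813, Rational(1, 2)))) = Mul(9, I, Pow(164813, Rational(1, 2))) ≈ Mul(3653.7, I))
Mul(Add(T, 389394), Add(106624, 258455)) = Mul(Add(Mul(9, I, Pow(164813, Rational(1, 2))), 389394), Add(106624, 258455)) = Mul(Add(389394, Mul(9, I, Pow(164813, Rational(1, 2)))), 365079) = Add(142159572126, Mul(3285711, I, Pow(164813, Rational(1, 2))))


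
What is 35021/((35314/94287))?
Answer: 3302025027/35314 ≈ 93505.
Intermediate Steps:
35021/((35314/94287)) = 35021/((35314*(1/94287))) = 35021/(35314/94287) = 35021*(94287/35314) = 3302025027/35314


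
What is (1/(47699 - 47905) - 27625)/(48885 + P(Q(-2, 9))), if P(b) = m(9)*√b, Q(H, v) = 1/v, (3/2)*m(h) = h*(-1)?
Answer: -5690751/10069898 ≈ -0.56512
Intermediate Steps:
m(h) = -2*h/3 (m(h) = 2*(h*(-1))/3 = 2*(-h)/3 = -2*h/3)
P(b) = -6*√b (P(b) = (-⅔*9)*√b = -6*√b)
(1/(47699 - 47905) - 27625)/(48885 + P(Q(-2, 9))) = (1/(47699 - 47905) - 27625)/(48885 - 6*√(1/9)) = (1/(-206) - 27625)/(48885 - 6*√(⅑)) = (-1/206 - 27625)/(48885 - 6*⅓) = -5690751/(206*(48885 - 2)) = -5690751/206/48883 = -5690751/206*1/48883 = -5690751/10069898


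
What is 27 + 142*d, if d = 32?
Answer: 4571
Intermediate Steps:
27 + 142*d = 27 + 142*32 = 27 + 4544 = 4571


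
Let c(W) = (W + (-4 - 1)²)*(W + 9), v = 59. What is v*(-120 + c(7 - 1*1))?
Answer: 20355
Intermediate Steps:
c(W) = (9 + W)*(25 + W) (c(W) = (W + (-5)²)*(9 + W) = (W + 25)*(9 + W) = (25 + W)*(9 + W) = (9 + W)*(25 + W))
v*(-120 + c(7 - 1*1)) = 59*(-120 + (225 + (7 - 1*1)² + 34*(7 - 1*1))) = 59*(-120 + (225 + (7 - 1)² + 34*(7 - 1))) = 59*(-120 + (225 + 6² + 34*6)) = 59*(-120 + (225 + 36 + 204)) = 59*(-120 + 465) = 59*345 = 20355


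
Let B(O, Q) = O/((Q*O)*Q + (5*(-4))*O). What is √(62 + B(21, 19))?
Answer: √7209763/341 ≈ 7.8742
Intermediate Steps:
B(O, Q) = O/(-20*O + O*Q²) (B(O, Q) = O/((O*Q)*Q - 20*O) = O/(O*Q² - 20*O) = O/(-20*O + O*Q²))
√(62 + B(21, 19)) = √(62 + 1/(-20 + 19²)) = √(62 + 1/(-20 + 361)) = √(62 + 1/341) = √(21143/341) = √7209763/341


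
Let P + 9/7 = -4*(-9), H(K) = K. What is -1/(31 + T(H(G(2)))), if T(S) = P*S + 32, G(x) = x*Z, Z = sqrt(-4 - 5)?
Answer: -343/257805 + 126*I/28645 ≈ -0.0013305 + 0.0043987*I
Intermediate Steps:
Z = 3*I (Z = sqrt(-9) = 3*I ≈ 3.0*I)
G(x) = 3*I*x (G(x) = x*(3*I) = 3*I*x)
P = 243/7 (P = -9/7 - 4*(-9) = -9/7 + 36 = 243/7 ≈ 34.714)
T(S) = 32 + 243*S/7 (T(S) = 243*S/7 + 32 = 32 + 243*S/7)
-1/(31 + T(H(G(2)))) = -1/(31 + (32 + 243*(3*I*2)/7)) = -1/(31 + (32 + 243*(6*I)/7)) = -1/(31 + (32 + 1458*I/7)) = -1/(63 + 1458*I/7) = -49*(63 - 1458*I/7)/2320245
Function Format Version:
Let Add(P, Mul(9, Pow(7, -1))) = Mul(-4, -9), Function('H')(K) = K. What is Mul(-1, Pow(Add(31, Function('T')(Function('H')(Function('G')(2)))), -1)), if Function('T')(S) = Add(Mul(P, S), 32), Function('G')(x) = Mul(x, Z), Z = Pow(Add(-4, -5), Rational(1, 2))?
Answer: Add(Rational(-343, 257805), Mul(Rational(126, 28645), I)) ≈ Add(-0.0013305, Mul(0.0043987, I))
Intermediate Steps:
Z = Mul(3, I) (Z = Pow(-9, Rational(1, 2)) = Mul(3, I) ≈ Mul(3.0000, I))
Function('G')(x) = Mul(3, I, x) (Function('G')(x) = Mul(x, Mul(3, I)) = Mul(3, I, x))
P = Rational(243, 7) (P = Add(Rational(-9, 7), Mul(-4, -9)) = Add(Rational(-9, 7), 36) = Rational(243, 7) ≈ 34.714)
Function('T')(S) = Add(32, Mul(Rational(243, 7), S)) (Function('T')(S) = Add(Mul(Rational(243, 7), S), 32) = Add(32, Mul(Rational(243, 7), S)))
Mul(-1, Pow(Add(31, Function('T')(Function('H')(Function('G')(2)))), -1)) = Mul(-1, Pow(Add(31, Add(32, Mul(Rational(243, 7), Mul(3, I, 2)))), -1)) = Mul(-1, Pow(Add(31, Add(32, Mul(Rational(243, 7), Mul(6, I)))), -1)) = Mul(-1, Pow(Add(31, Add(32, Mul(Rational(1458, 7), I))), -1)) = Mul(-1, Pow(Add(63, Mul(Rational(1458, 7), I)), -1)) = Mul(-1, Mul(Rational(49, 2320245), Add(63, Mul(Rational(-1458, 7), I)))) = Mul(Rational(-49, 2320245), Add(63, Mul(Rational(-1458, 7), I)))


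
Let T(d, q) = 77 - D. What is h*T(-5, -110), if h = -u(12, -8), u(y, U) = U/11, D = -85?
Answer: 1296/11 ≈ 117.82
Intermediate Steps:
u(y, U) = U/11 (u(y, U) = U*(1/11) = U/11)
T(d, q) = 162 (T(d, q) = 77 - 1*(-85) = 77 + 85 = 162)
h = 8/11 (h = -(-8)/11 = -1*(-8/11) = 8/11 ≈ 0.72727)
h*T(-5, -110) = (8/11)*162 = 1296/11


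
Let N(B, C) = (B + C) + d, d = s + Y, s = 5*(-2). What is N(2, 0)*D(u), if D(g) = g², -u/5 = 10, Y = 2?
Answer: -15000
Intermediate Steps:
s = -10
u = -50 (u = -5*10 = -50)
d = -8 (d = -10 + 2 = -8)
N(B, C) = -8 + B + C (N(B, C) = (B + C) - 8 = -8 + B + C)
N(2, 0)*D(u) = (-8 + 2 + 0)*(-50)² = -6*2500 = -15000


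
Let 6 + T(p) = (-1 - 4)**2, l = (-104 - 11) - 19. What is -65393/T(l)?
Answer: -65393/19 ≈ -3441.7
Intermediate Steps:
l = -134 (l = -115 - 19 = -134)
T(p) = 19 (T(p) = -6 + (-1 - 4)**2 = -6 + (-5)**2 = -6 + 25 = 19)
-65393/T(l) = -65393/19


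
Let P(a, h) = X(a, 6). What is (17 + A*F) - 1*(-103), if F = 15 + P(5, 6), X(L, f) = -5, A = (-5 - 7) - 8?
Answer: -80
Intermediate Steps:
A = -20 (A = -12 - 8 = -20)
P(a, h) = -5
F = 10 (F = 15 - 5 = 10)
(17 + A*F) - 1*(-103) = (17 - 20*10) - 1*(-103) = (17 - 200) + 103 = -183 + 103 = -80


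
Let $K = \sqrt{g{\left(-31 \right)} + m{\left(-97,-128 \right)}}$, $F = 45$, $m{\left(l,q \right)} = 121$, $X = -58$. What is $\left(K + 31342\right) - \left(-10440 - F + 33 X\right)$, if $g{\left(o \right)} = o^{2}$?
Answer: $43741 + \sqrt{1082} \approx 43774.0$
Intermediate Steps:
$K = \sqrt{1082}$ ($K = \sqrt{\left(-31\right)^{2} + 121} = \sqrt{961 + 121} = \sqrt{1082} \approx 32.894$)
$\left(K + 31342\right) - \left(-10440 - F + 33 X\right) = \left(\sqrt{1082} + 31342\right) + \left(\left(45 - -1914\right) - -10440\right) = \left(31342 + \sqrt{1082}\right) + \left(\left(45 + 1914\right) + 10440\right) = \left(31342 + \sqrt{1082}\right) + \left(1959 + 10440\right) = \left(31342 + \sqrt{1082}\right) + 12399 = 43741 + \sqrt{1082}$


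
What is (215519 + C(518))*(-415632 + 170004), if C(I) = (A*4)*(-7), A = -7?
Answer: -52985644020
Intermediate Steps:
C(I) = 196 (C(I) = -7*4*(-7) = -28*(-7) = 196)
(215519 + C(518))*(-415632 + 170004) = (215519 + 196)*(-415632 + 170004) = 215715*(-245628) = -52985644020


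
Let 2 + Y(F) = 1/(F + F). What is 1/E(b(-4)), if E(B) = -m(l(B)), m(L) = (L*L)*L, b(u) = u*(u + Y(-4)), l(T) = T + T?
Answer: -1/117649 ≈ -8.4999e-6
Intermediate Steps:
l(T) = 2*T
Y(F) = -2 + 1/(2*F) (Y(F) = -2 + 1/(F + F) = -2 + 1/(2*F))
b(u) = u*(-17/8 + u) (b(u) = u*(u + (-2 + (½)/(-4))) = u*(u + (-2 + (½)*(-¼))) = u*(u + (-2 - ⅛)) = u*(u - 17/8) = u*(-17/8 + u))
m(L) = L³ (m(L) = L²*L = L³)
E(B) = -8*B³ (E(B) = -(2*B)³ = -8*B³)
1/E(b(-4)) = 1/(-8*(-(-17 + 8*(-4))³/8)) = 1/(-8*(-(-17 - 32)³/8)) = 1/(-8*((⅛)*(-4)*(-49))³) = 1/(-8*(49/2)³) = 1/(-8*117649/8) = 1/(-117649) = -1/117649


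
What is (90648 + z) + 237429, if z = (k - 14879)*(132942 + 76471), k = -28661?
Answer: -9117513943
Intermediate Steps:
z = -9117842020 (z = (-28661 - 14879)*(132942 + 76471) = -43540*209413 = -9117842020)
(90648 + z) + 237429 = (90648 - 9117842020) + 237429 = -9117751372 + 237429 = -9117513943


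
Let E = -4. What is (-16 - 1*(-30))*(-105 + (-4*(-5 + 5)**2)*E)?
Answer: -1470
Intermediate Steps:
(-16 - 1*(-30))*(-105 + (-4*(-5 + 5)**2)*E) = (-16 - 1*(-30))*(-105 - 4*(-5 + 5)**2*(-4)) = (-16 + 30)*(-105 - 4*0**2*(-4)) = 14*(-105 - 4*0*(-4)) = 14*(-105 + 0*(-4)) = 14*(-105 + 0) = 14*(-105) = -1470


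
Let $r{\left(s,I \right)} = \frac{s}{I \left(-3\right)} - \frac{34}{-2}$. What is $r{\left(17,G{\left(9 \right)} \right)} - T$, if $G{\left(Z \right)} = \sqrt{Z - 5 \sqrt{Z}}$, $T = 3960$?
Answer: $-3943 + \frac{17 i \sqrt{6}}{18} \approx -3943.0 + 2.3134 i$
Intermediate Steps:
$r{\left(s,I \right)} = 17 - \frac{s}{3 I}$ ($r{\left(s,I \right)} = \frac{s}{\left(-3\right) I} - -17 = s \left(- \frac{1}{3 I}\right) + 17 = - \frac{s}{3 I} + 17 = 17 - \frac{s}{3 I}$)
$r{\left(17,G{\left(9 \right)} \right)} - T = \left(17 - \frac{17}{3 \sqrt{9 - 5 \sqrt{9}}}\right) - 3960 = \left(17 - \frac{17}{3 \sqrt{9 - 15}}\right) - 3960 = \left(17 - \frac{17}{3 \sqrt{-6}}\right) - 3960 = \left(17 - \frac{17}{3 i \sqrt{6}}\right) - 3960 = \left(17 - \frac{17 \left(- \frac{i \sqrt{6}}{6}\right)}{3}\right) - 3960 = \left(17 + \frac{17 i \sqrt{6}}{18}\right) - 3960 = -3943 + \frac{17 i \sqrt{6}}{18}$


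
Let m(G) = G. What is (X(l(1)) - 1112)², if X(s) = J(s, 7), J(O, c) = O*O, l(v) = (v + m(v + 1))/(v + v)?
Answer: 19704721/16 ≈ 1.2315e+6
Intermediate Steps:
l(v) = (1 + 2*v)/(2*v) (l(v) = (v + (v + 1))/(v + v) = (v + (1 + v))/((2*v)) = (1 + 2*v)*(1/(2*v)) = (1 + 2*v)/(2*v))
J(O, c) = O²
X(s) = s²
(X(l(1)) - 1112)² = (((½ + 1)/1)² - 1112)² = ((1*(3/2))² - 1112)² = ((3/2)² - 1112)² = (9/4 - 1112)² = (-4439/4)² = 19704721/16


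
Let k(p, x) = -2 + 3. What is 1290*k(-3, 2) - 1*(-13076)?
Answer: 14366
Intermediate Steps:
k(p, x) = 1
1290*k(-3, 2) - 1*(-13076) = 1290*1 - 1*(-13076) = 1290 + 13076 = 14366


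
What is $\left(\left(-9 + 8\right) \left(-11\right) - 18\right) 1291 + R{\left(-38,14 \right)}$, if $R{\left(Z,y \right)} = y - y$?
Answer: $-9037$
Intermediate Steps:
$R{\left(Z,y \right)} = 0$
$\left(\left(-9 + 8\right) \left(-11\right) - 18\right) 1291 + R{\left(-38,14 \right)} = \left(\left(-9 + 8\right) \left(-11\right) - 18\right) 1291 + 0 = \left(\left(-1\right) \left(-11\right) - 18\right) 1291 + 0 = \left(11 - 18\right) 1291 + 0 = \left(-7\right) 1291 + 0 = -9037 + 0 = -9037$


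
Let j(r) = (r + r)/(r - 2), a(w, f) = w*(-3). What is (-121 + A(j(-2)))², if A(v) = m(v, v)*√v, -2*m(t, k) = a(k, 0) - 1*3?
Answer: 13924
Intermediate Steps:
a(w, f) = -3*w
j(r) = 2*r/(-2 + r) (j(r) = (2*r)/(-2 + r) = 2*r/(-2 + r))
m(t, k) = 3/2 + 3*k/2 (m(t, k) = -(-3*k - 1*3)/2 = -(-3*k - 3)/2 = -(-3 - 3*k)/2 = 3/2 + 3*k/2)
A(v) = √v*(3/2 + 3*v/2) (A(v) = (3/2 + 3*v/2)*√v = √v*(3/2 + 3*v/2))
(-121 + A(j(-2)))² = (-121 + 3*√(2*(-2)/(-2 - 2))*(1 + 2*(-2)/(-2 - 2))/2)² = (-121 + 3*√(2*(-2)/(-4))*(1 + 2*(-2)/(-4))/2)² = (-121 + 3*√(2*(-2)*(-¼))*(1 + 2*(-2)*(-¼))/2)² = (-121 + 3*√1*(1 + 1)/2)² = (-121 + (3/2)*1*2)² = (-121 + 3)² = (-118)² = 13924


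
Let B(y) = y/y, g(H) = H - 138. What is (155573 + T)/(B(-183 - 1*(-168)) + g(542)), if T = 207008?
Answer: 362581/405 ≈ 895.26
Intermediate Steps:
g(H) = -138 + H
B(y) = 1
(155573 + T)/(B(-183 - 1*(-168)) + g(542)) = (155573 + 207008)/(1 + (-138 + 542)) = 362581/(1 + 404) = 362581/405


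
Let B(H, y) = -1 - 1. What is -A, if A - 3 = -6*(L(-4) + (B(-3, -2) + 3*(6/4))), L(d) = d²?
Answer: 108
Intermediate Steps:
B(H, y) = -2
A = -108 (A = 3 - 6*((-4)² + (-2 + 3*(6/4))) = 3 - 6*(16 + (-2 + 3*(6*(¼)))) = 3 - 6*(16 + (-2 + 3*(3/2))) = 3 - 6*(16 + (-2 + 9/2)) = 3 - 6*(16 + 5/2) = 3 - 6*37/2 = 3 - 111 = -108)
-A = -1*(-108) = 108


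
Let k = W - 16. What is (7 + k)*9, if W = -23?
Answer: -288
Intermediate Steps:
k = -39 (k = -23 - 16 = -39)
(7 + k)*9 = (7 - 39)*9 = -32*9 = -288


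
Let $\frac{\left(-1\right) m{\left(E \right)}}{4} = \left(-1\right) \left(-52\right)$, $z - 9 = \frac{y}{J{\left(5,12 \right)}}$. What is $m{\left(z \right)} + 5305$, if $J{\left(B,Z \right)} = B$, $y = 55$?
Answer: $5097$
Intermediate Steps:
$z = 20$ ($z = 9 + \frac{55}{5} = 9 + 55 \cdot \frac{1}{5} = 9 + 11 = 20$)
$m{\left(E \right)} = -208$ ($m{\left(E \right)} = - 4 \left(\left(-1\right) \left(-52\right)\right) = \left(-4\right) 52 = -208$)
$m{\left(z \right)} + 5305 = -208 + 5305 = 5097$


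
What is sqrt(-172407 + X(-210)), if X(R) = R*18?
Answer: I*sqrt(176187) ≈ 419.75*I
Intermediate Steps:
X(R) = 18*R
sqrt(-172407 + X(-210)) = sqrt(-172407 + 18*(-210)) = sqrt(-172407 - 3780) = sqrt(-176187) = I*sqrt(176187)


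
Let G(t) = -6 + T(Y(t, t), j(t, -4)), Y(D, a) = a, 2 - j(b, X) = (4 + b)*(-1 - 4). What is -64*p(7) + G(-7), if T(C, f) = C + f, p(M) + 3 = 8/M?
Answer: 650/7 ≈ 92.857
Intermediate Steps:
p(M) = -3 + 8/M
j(b, X) = 22 + 5*b (j(b, X) = 2 - (4 + b)*(-1 - 4) = 2 - (4 + b)*(-5) = 2 - (-20 - 5*b) = 2 + (20 + 5*b) = 22 + 5*b)
G(t) = 16 + 6*t (G(t) = -6 + (t + (22 + 5*t)) = -6 + (22 + 6*t) = 16 + 6*t)
-64*p(7) + G(-7) = -64*(-3 + 8/7) + (16 + 6*(-7)) = -64*(-3 + 8*(⅐)) + (16 - 42) = -64*(-3 + 8/7) - 26 = -64*(-13/7) - 26 = 832/7 - 26 = 650/7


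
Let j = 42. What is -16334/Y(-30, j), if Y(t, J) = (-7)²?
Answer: -16334/49 ≈ -333.35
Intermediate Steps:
Y(t, J) = 49
-16334/Y(-30, j) = -16334/49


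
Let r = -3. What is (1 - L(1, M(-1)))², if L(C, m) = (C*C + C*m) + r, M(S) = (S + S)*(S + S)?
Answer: 1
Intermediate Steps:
M(S) = 4*S² (M(S) = (2*S)*(2*S) = 4*S²)
L(C, m) = -3 + C² + C*m (L(C, m) = (C*C + C*m) - 3 = (C² + C*m) - 3 = -3 + C² + C*m)
(1 - L(1, M(-1)))² = (1 - (-3 + 1² + 1*(4*(-1)²)))² = (1 - (-3 + 1 + 1*(4*1)))² = (1 - (-3 + 1 + 1*4))² = (1 - (-3 + 1 + 4))² = (1 - 1*2)² = (1 - 2)² = (-1)² = 1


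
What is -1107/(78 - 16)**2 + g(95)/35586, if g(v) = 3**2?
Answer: -2186617/7599588 ≈ -0.28773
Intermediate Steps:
g(v) = 9
-1107/(78 - 16)**2 + g(95)/35586 = -1107/(78 - 16)**2 + 9/35586 = -1107/(62**2) + 9*(1/35586) = -1107/3844 + 1/3954 = -2186617/7599588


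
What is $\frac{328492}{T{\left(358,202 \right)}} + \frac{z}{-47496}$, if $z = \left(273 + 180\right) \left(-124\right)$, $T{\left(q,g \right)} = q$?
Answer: $\frac{650923567}{708482} \approx 918.76$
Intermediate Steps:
$z = -56172$ ($z = 453 \left(-124\right) = -56172$)
$\frac{328492}{T{\left(358,202 \right)}} + \frac{z}{-47496} = \frac{328492}{358} - \frac{56172}{-47496} = 328492 \cdot \frac{1}{358} - - \frac{4681}{3958} = \frac{164246}{179} + \frac{4681}{3958} = \frac{650923567}{708482}$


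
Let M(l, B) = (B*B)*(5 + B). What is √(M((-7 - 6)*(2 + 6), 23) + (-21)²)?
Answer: √15253 ≈ 123.50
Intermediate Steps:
M(l, B) = B²*(5 + B)
√(M((-7 - 6)*(2 + 6), 23) + (-21)²) = √(23²*(5 + 23) + (-21)²) = √(529*28 + 441) = √(14812 + 441) = √15253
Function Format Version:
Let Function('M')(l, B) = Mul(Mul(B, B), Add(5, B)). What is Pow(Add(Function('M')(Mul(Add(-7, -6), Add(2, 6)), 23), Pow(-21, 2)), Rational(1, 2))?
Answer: Pow(15253, Rational(1, 2)) ≈ 123.50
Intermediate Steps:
Function('M')(l, B) = Mul(Pow(B, 2), Add(5, B))
Pow(Add(Function('M')(Mul(Add(-7, -6), Add(2, 6)), 23), Pow(-21, 2)), Rational(1, 2)) = Pow(Add(Mul(Pow(23, 2), Add(5, 23)), Pow(-21, 2)), Rational(1, 2)) = Pow(Add(Mul(529, 28), 441), Rational(1, 2)) = Pow(Add(14812, 441), Rational(1, 2)) = Pow(15253, Rational(1, 2))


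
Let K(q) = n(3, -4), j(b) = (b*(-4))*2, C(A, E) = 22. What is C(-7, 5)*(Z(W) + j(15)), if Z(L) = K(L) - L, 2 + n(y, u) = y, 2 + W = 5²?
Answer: -3124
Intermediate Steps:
j(b) = -8*b (j(b) = -4*b*2 = -8*b)
W = 23 (W = -2 + 5² = -2 + 25 = 23)
n(y, u) = -2 + y
K(q) = 1 (K(q) = -2 + 3 = 1)
Z(L) = 1 - L
C(-7, 5)*(Z(W) + j(15)) = 22*((1 - 1*23) - 8*15) = 22*((1 - 23) - 120) = 22*(-22 - 120) = 22*(-142) = -3124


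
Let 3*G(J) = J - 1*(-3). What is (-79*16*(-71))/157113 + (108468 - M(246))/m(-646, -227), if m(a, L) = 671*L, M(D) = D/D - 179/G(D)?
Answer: -2313283916/16415466183 ≈ -0.14092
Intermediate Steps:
G(J) = 1 + J/3 (G(J) = (J - 1*(-3))/3 = (J + 3)/3 = (3 + J)/3 = 1 + J/3)
M(D) = 1 - 179/(1 + D/3) (M(D) = D/D - 179/(1 + D/3) = 1 - 179/(1 + D/3))
(-79*16*(-71))/157113 + (108468 - M(246))/m(-646, -227) = (-79*16*(-71))/157113 + (108468 - (-534 + 246)/(3 + 246))/((671*(-227))) = -1264*(-71)*(1/157113) + (108468 - (-288)/249)/(-152317) = 89744*(1/157113) + (108468 - (-288)/249)*(-1/152317) = 89744/157113 + (108468 - 1*(-96/83))*(-1/152317) = 89744/157113 + (108468 + 96/83)*(-1/152317) = 89744/157113 + (9002940/83)*(-1/152317) = 89744/157113 - 9002940/12642311 = -2313283916/16415466183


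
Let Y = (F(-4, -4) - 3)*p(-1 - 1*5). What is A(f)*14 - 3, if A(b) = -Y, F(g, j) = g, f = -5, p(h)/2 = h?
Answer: -1179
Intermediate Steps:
p(h) = 2*h
Y = 84 (Y = (-4 - 3)*(2*(-1 - 1*5)) = -14*(-1 - 5) = -14*(-6) = -7*(-12) = 84)
A(b) = -84 (A(b) = -1*84 = -84)
A(f)*14 - 3 = -84*14 - 3 = -1176 - 3 = -1179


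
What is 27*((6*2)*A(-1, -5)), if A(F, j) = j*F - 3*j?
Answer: 6480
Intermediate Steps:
A(F, j) = -3*j + F*j (A(F, j) = F*j - 3*j = -3*j + F*j)
27*((6*2)*A(-1, -5)) = 27*((6*2)*(-5*(-3 - 1))) = 27*(12*(-5*(-4))) = 27*(12*20) = 27*240 = 6480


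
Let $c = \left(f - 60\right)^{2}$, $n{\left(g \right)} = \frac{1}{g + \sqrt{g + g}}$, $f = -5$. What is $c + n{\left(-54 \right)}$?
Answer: $\frac{236599}{56} - \frac{i \sqrt{3}}{504} \approx 4225.0 - 0.0034366 i$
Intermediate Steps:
$n{\left(g \right)} = \frac{1}{g + \sqrt{2} \sqrt{g}}$ ($n{\left(g \right)} = \frac{1}{g + \sqrt{2 g}} = \frac{1}{g + \sqrt{2} \sqrt{g}}$)
$c = 4225$ ($c = \left(-5 - 60\right)^{2} = \left(-65\right)^{2} = 4225$)
$c + n{\left(-54 \right)} = 4225 + \frac{1}{-54 + \sqrt{2} \sqrt{-54}} = 4225 + \frac{1}{-54 + \sqrt{2} \cdot 3 i \sqrt{6}} = 4225 + \frac{1}{-54 + 6 i \sqrt{3}}$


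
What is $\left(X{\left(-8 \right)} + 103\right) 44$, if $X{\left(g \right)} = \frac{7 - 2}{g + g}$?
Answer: $\frac{18073}{4} \approx 4518.3$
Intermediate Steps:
$X{\left(g \right)} = \frac{5}{2 g}$
$\left(X{\left(-8 \right)} + 103\right) 44 = \left(\frac{5}{2 \left(-8\right)} + 103\right) 44 = \left(\frac{5}{2} \left(- \frac{1}{8}\right) + 103\right) 44 = \left(- \frac{5}{16} + 103\right) 44 = \frac{1643}{16} \cdot 44 = \frac{18073}{4}$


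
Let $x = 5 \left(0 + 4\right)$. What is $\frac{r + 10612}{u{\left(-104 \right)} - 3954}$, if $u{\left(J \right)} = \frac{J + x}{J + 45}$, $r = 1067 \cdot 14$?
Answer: $- \frac{753725}{116601} \approx -6.4641$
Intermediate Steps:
$x = 20$ ($x = 5 \cdot 4 = 20$)
$r = 14938$
$u{\left(J \right)} = \frac{20 + J}{45 + J}$ ($u{\left(J \right)} = \frac{J + 20}{J + 45} = \frac{20 + J}{45 + J}$)
$\frac{r + 10612}{u{\left(-104 \right)} - 3954} = \frac{14938 + 10612}{\frac{20 - 104}{45 - 104} - 3954} = \frac{25550}{\frac{1}{-59} \left(-84\right) - 3954} = \frac{25550}{\left(- \frac{1}{59}\right) \left(-84\right) - 3954} = \frac{25550}{\frac{84}{59} - 3954} = \frac{25550}{- \frac{233202}{59}} = 25550 \left(- \frac{59}{233202}\right) = - \frac{753725}{116601}$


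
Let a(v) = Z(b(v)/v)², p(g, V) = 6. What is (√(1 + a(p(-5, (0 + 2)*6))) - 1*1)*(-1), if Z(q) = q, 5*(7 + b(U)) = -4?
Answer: 1 - √269/10 ≈ -0.64012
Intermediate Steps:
b(U) = -39/5 (b(U) = -7 + (⅕)*(-4) = -7 - ⅘ = -39/5)
a(v) = 1521/(25*v²) (a(v) = (-39/(5*v))² = 1521/(25*v²))
(√(1 + a(p(-5, (0 + 2)*6))) - 1*1)*(-1) = (√(1 + (1521/25)/6²) - 1*1)*(-1) = (√(1 + (1521/25)*(1/36)) - 1)*(-1) = (√(1 + 169/100) - 1)*(-1) = (√(269/100) - 1)*(-1) = (√269/10 - 1)*(-1) = (-1 + √269/10)*(-1) = 1 - √269/10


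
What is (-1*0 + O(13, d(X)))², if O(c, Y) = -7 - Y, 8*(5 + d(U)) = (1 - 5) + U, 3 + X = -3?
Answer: 9/16 ≈ 0.56250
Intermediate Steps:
X = -6 (X = -3 - 3 = -6)
d(U) = -11/2 + U/8 (d(U) = -5 + ((1 - 5) + U)/8 = -5 + (-4 + U)/8 = -5 + (-½ + U/8) = -11/2 + U/8)
(-1*0 + O(13, d(X)))² = (-1*0 + (-7 - (-11/2 + (⅛)*(-6))))² = (0 + (-7 - (-11/2 - ¾)))² = (0 + (-7 - 1*(-25/4)))² = (0 + (-7 + 25/4))² = (0 - ¾)² = (-¾)² = 9/16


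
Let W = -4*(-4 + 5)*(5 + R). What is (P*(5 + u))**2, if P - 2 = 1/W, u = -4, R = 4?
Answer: 5041/1296 ≈ 3.8897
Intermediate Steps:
W = -36 (W = -4*(-4 + 5)*(5 + 4) = -4*9 = -36)
P = 71/36 (P = 2 + 1/(-36) = 2 + 1*(-1/36) = 2 - 1/36 = 71/36 ≈ 1.9722)
(P*(5 + u))**2 = (71*(5 - 4)/36)**2 = ((71/36)*1)**2 = (71/36)**2 = 5041/1296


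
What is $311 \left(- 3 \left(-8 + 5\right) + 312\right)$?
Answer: $99831$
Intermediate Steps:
$311 \left(- 3 \left(-8 + 5\right) + 312\right) = 311 \left(\left(-3\right) \left(-3\right) + 312\right) = 311 \left(9 + 312\right) = 311 \cdot 321 = 99831$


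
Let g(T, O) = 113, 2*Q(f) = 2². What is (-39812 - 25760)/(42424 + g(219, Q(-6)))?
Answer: -65572/42537 ≈ -1.5415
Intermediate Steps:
Q(f) = 2 (Q(f) = (½)*2² = (½)*4 = 2)
(-39812 - 25760)/(42424 + g(219, Q(-6))) = (-39812 - 25760)/(42424 + 113) = -65572/42537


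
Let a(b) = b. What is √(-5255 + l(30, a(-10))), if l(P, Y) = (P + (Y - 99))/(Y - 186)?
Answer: I*√1029901/14 ≈ 72.489*I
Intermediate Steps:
l(P, Y) = (-99 + P + Y)/(-186 + Y) (l(P, Y) = (P + (-99 + Y))/(-186 + Y) = (-99 + P + Y)/(-186 + Y))
√(-5255 + l(30, a(-10))) = √(-5255 + (-99 + 30 - 10)/(-186 - 10)) = √(-5255 - 79/(-196)) = √(-5255 - 1/196*(-79)) = √(-5255 + 79/196) = √(-1029901/196) = I*√1029901/14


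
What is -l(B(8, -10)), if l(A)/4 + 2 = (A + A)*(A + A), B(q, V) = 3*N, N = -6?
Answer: -5176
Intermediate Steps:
B(q, V) = -18 (B(q, V) = 3*(-6) = -18)
l(A) = -8 + 16*A² (l(A) = -8 + 4*((A + A)*(A + A)) = -8 + 4*((2*A)*(2*A)) = -8 + 4*(4*A²) = -8 + 16*A²)
-l(B(8, -10)) = -(-8 + 16*(-18)²) = -(-8 + 16*324) = -(-8 + 5184) = -1*5176 = -5176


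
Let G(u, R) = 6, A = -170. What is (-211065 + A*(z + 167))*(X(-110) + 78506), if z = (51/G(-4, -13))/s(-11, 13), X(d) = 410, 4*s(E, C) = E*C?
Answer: -2701790667060/143 ≈ -1.8894e+10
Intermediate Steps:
s(E, C) = C*E/4 (s(E, C) = (E*C)/4 = (C*E)/4 = C*E/4)
z = -34/143 (z = (51/6)/(((1/4)*13*(-11))) = (51*(1/6))/(-143/4) = (17/2)*(-4/143) = -34/143 ≈ -0.23776)
(-211065 + A*(z + 167))*(X(-110) + 78506) = (-211065 - 170*(-34/143 + 167))*(410 + 78506) = (-211065 - 170*23847/143)*78916 = (-211065 - 4053990/143)*78916 = -34236285/143*78916 = -2701790667060/143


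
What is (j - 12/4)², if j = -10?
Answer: 169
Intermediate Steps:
(j - 12/4)² = (-10 - 12/4)² = (-10 - 12*¼)² = (-10 - 3)² = (-13)² = 169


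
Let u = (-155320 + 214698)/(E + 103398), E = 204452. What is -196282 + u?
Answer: -30212677161/153925 ≈ -1.9628e+5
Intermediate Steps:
u = 29689/153925 (u = (-155320 + 214698)/(204452 + 103398) = 59378/307850 = 59378*(1/307850) = 29689/153925 ≈ 0.19288)
-196282 + u = -196282 + 29689/153925 = -30212677161/153925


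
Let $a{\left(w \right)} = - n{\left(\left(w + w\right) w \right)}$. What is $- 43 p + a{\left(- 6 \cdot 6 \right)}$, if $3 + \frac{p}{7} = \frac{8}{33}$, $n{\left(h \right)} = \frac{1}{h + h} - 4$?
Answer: $\frac{47559733}{57024} \approx 834.03$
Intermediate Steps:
$n{\left(h \right)} = -4 + \frac{1}{2 h}$ ($n{\left(h \right)} = \frac{1}{2 h} - 4 = -4 + \frac{1}{2 h}$)
$a{\left(w \right)} = 4 - \frac{1}{4 w^{2}}$ ($a{\left(w \right)} = - (-4 + \frac{1}{2 \left(w + w\right) w}) = - (-4 + \frac{1}{2 \cdot 2 w w}) = - (-4 + \frac{1}{2 \cdot 2 w^{2}}) = - (-4 + \frac{\frac{1}{2} \frac{1}{w^{2}}}{2}) = - (-4 + \frac{1}{4 w^{2}}) = 4 - \frac{1}{4 w^{2}}$)
$p = - \frac{637}{33}$ ($p = -21 + 7 \cdot \frac{8}{33} = -21 + \frac{56}{33} = - \frac{637}{33} \approx -19.303$)
$- 43 p + a{\left(- 6 \cdot 6 \right)} = \left(-43\right) \left(- \frac{637}{33}\right) + \left(4 - \frac{1}{4 \cdot 1296}\right) = \frac{27391}{33} + \left(4 - \frac{1}{4 \cdot 1296}\right) = \frac{27391}{33} + \left(4 - \frac{1}{5184}\right) = \frac{27391}{33} + \frac{20735}{5184} = \frac{47559733}{57024}$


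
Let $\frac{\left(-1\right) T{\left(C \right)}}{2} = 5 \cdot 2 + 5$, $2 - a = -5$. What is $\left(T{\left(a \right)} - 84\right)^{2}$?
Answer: $12996$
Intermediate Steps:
$a = 7$ ($a = 2 - -5 = 2 + 5 = 7$)
$T{\left(C \right)} = -30$ ($T{\left(C \right)} = - 2 \left(5 \cdot 2 + 5\right) = - 2 \left(10 + 5\right) = \left(-2\right) 15 = -30$)
$\left(T{\left(a \right)} - 84\right)^{2} = \left(-30 - 84\right)^{2} = \left(-114\right)^{2} = 12996$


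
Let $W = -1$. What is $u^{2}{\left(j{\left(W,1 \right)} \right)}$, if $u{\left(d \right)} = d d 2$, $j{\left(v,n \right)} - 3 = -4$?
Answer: $4$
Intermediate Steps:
$j{\left(v,n \right)} = -1$ ($j{\left(v,n \right)} = 3 - 4 = -1$)
$u{\left(d \right)} = 2 d^{2}$ ($u{\left(d \right)} = d^{2} \cdot 2 = 2 d^{2}$)
$u^{2}{\left(j{\left(W,1 \right)} \right)} = \left(2 \left(-1\right)^{2}\right)^{2} = \left(2 \cdot 1\right)^{2} = 2^{2} = 4$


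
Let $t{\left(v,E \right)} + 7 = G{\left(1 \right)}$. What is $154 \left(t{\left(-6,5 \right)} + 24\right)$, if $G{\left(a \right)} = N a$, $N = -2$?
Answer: $2310$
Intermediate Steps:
$G{\left(a \right)} = - 2 a$
$t{\left(v,E \right)} = -9$ ($t{\left(v,E \right)} = -7 - 2 = -9$)
$154 \left(t{\left(-6,5 \right)} + 24\right) = 154 \left(-9 + 24\right) = 154 \cdot 15 = 2310$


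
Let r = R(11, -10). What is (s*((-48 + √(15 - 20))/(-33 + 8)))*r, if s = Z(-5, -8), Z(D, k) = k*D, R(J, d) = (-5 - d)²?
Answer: 1920 - 40*I*√5 ≈ 1920.0 - 89.443*I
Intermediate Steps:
r = 25 (r = (5 - 10)² = (-5)² = 25)
Z(D, k) = D*k
s = 40 (s = -5*(-8) = 40)
(s*((-48 + √(15 - 20))/(-33 + 8)))*r = (40*((-48 + √(15 - 20))/(-33 + 8)))*25 = (40*((-48 + √(-5))/(-25)))*25 = (40*((-48 + I*√5)*(-1/25)))*25 = (40*(48/25 - I*√5/25))*25 = (384/5 - 8*I*√5/5)*25 = 1920 - 40*I*√5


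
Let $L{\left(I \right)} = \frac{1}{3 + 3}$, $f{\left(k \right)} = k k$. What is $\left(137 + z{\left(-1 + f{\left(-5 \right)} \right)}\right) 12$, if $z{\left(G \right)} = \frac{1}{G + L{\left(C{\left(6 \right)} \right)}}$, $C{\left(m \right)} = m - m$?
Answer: $\frac{238452}{145} \approx 1644.5$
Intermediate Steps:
$C{\left(m \right)} = 0$
$f{\left(k \right)} = k^{2}$
$L{\left(I \right)} = \frac{1}{6}$
$z{\left(G \right)} = \frac{1}{\frac{1}{6} + G}$ ($z{\left(G \right)} = \frac{1}{G + \frac{1}{6}} = \frac{1}{\frac{1}{6} + G}$)
$\left(137 + z{\left(-1 + f{\left(-5 \right)} \right)}\right) 12 = \left(137 + \frac{6}{1 + 6 \left(-1 + \left(-5\right)^{2}\right)}\right) 12 = \left(137 + \frac{6}{1 + 6 \left(-1 + 25\right)}\right) 12 = \left(137 + \frac{6}{1 + 6 \cdot 24}\right) 12 = \left(137 + \frac{6}{1 + 144}\right) 12 = \left(137 + \frac{6}{145}\right) 12 = \frac{19871}{145} \cdot 12 = \frac{238452}{145}$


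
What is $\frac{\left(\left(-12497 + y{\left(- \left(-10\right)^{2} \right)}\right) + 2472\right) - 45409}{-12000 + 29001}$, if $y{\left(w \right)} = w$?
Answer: $- \frac{55534}{17001} \approx -3.2665$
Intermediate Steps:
$\frac{\left(\left(-12497 + y{\left(- \left(-10\right)^{2} \right)}\right) + 2472\right) - 45409}{-12000 + 29001} = \frac{\left(\left(-12497 - \left(-10\right)^{2}\right) + 2472\right) - 45409}{-12000 + 29001} = \frac{\left(\left(-12497 - 100\right) + 2472\right) - 45409}{17001} = \left(\left(\left(-12497 - 100\right) + 2472\right) - 45409\right) \frac{1}{17001} = \left(\left(-12597 + 2472\right) - 45409\right) \frac{1}{17001} = \left(-10125 - 45409\right) \frac{1}{17001} = \left(-55534\right) \frac{1}{17001} = - \frac{55534}{17001}$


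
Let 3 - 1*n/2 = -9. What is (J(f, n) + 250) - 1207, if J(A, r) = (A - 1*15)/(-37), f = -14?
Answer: -35380/37 ≈ -956.22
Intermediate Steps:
n = 24 (n = 6 - 2*(-9) = 6 + 18 = 24)
J(A, r) = 15/37 - A/37 (J(A, r) = (A - 15)*(-1/37) = (-15 + A)*(-1/37) = 15/37 - A/37)
(J(f, n) + 250) - 1207 = ((15/37 - 1/37*(-14)) + 250) - 1207 = ((15/37 + 14/37) + 250) - 1207 = (29/37 + 250) - 1207 = 9279/37 - 1207 = -35380/37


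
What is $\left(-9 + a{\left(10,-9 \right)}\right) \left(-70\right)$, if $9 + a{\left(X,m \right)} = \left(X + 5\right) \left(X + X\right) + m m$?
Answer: $-25410$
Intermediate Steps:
$a{\left(X,m \right)} = -9 + m^{2} + 2 X \left(5 + X\right)$ ($a{\left(X,m \right)} = -9 + \left(\left(X + 5\right) \left(X + X\right) + m m\right) = -9 + \left(\left(5 + X\right) 2 X + m^{2}\right) = -9 + \left(2 X \left(5 + X\right) + m^{2}\right) = -9 + \left(m^{2} + 2 X \left(5 + X\right)\right) = -9 + m^{2} + 2 X \left(5 + X\right)$)
$\left(-9 + a{\left(10,-9 \right)}\right) \left(-70\right) = \left(-9 + \left(-9 + \left(-9\right)^{2} + 2 \cdot 10^{2} + 10 \cdot 10\right)\right) \left(-70\right) = \left(-9 + \left(-9 + 81 + 2 \cdot 100 + 100\right)\right) \left(-70\right) = \left(-9 + \left(-9 + 81 + 200 + 100\right)\right) \left(-70\right) = \left(-9 + 372\right) \left(-70\right) = 363 \left(-70\right) = -25410$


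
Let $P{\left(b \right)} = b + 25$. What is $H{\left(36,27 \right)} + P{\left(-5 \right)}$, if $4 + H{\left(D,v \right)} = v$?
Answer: $43$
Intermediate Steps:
$H{\left(D,v \right)} = -4 + v$
$P{\left(b \right)} = 25 + b$
$H{\left(36,27 \right)} + P{\left(-5 \right)} = \left(-4 + 27\right) + \left(25 - 5\right) = 23 + 20 = 43$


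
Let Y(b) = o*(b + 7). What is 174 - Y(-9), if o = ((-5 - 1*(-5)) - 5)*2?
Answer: 154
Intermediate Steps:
o = -10 (o = ((-5 + 5) - 5)*2 = (0 - 5)*2 = -5*2 = -10)
Y(b) = -70 - 10*b (Y(b) = -10*(b + 7) = -10*(7 + b) = -70 - 10*b)
174 - Y(-9) = 174 - (-70 - 10*(-9)) = 174 - (-70 + 90) = 174 - 1*20 = 174 - 20 = 154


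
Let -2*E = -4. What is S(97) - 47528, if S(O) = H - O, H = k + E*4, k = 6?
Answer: -47611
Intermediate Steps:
E = 2 (E = -1/2*(-4) = 2)
H = 14 (H = 6 + 2*4 = 6 + 8 = 14)
S(O) = 14 - O
S(97) - 47528 = (14 - 1*97) - 47528 = (14 - 97) - 47528 = -83 - 47528 = -47611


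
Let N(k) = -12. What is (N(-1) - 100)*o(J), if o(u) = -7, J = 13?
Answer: 784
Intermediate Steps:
(N(-1) - 100)*o(J) = (-12 - 100)*(-7) = -112*(-7) = 784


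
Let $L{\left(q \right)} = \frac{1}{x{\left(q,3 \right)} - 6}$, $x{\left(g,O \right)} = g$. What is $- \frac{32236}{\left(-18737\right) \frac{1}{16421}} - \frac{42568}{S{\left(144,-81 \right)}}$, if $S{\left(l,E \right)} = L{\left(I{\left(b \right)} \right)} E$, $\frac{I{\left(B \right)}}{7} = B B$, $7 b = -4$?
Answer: $\frac{279402438836}{10623879} \approx 26299.0$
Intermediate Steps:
$b = - \frac{4}{7}$ ($b = \frac{1}{7} \left(-4\right) = - \frac{4}{7} \approx -0.57143$)
$I{\left(B \right)} = 7 B^{2}$ ($I{\left(B \right)} = 7 B B = 7 B^{2}$)
$L{\left(q \right)} = \frac{1}{-6 + q}$ ($L{\left(q \right)} = \frac{1}{q - 6} = \frac{1}{-6 + q}$)
$S{\left(l,E \right)} = - \frac{7 E}{26}$ ($S{\left(l,E \right)} = \frac{E}{-6 + 7 \left(- \frac{4}{7}\right)^{2}} = \frac{E}{-6 + 7 \cdot \frac{16}{49}} = \frac{E}{-6 + \frac{16}{7}} = \frac{E}{- \frac{26}{7}} = - \frac{7 E}{26}$)
$- \frac{32236}{\left(-18737\right) \frac{1}{16421}} - \frac{42568}{S{\left(144,-81 \right)}} = - \frac{32236}{\left(-18737\right) \frac{1}{16421}} - \frac{42568}{\left(- \frac{7}{26}\right) \left(-81\right)} = - \frac{32236}{\left(-18737\right) \frac{1}{16421}} - \frac{42568}{\frac{567}{26}} = - \frac{32236}{- \frac{18737}{16421}} - \frac{1106768}{567} = \left(-32236\right) \left(- \frac{16421}{18737}\right) - \frac{1106768}{567} = \frac{529347356}{18737} - \frac{1106768}{567} = \frac{279402438836}{10623879}$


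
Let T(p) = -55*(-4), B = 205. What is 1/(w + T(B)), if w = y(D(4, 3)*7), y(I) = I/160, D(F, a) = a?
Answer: 160/35221 ≈ 0.0045427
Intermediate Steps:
T(p) = 220
y(I) = I/160 (y(I) = I*(1/160) = I/160)
w = 21/160 (w = (3*7)/160 = (1/160)*21 = 21/160 ≈ 0.13125)
1/(w + T(B)) = 1/(21/160 + 220) = 1/(35221/160) = 160/35221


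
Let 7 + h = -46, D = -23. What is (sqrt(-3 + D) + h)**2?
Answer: (53 - I*sqrt(26))**2 ≈ 2783.0 - 540.5*I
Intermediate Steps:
h = -53 (h = -7 - 46 = -53)
(sqrt(-3 + D) + h)**2 = (sqrt(-3 - 23) - 53)**2 = (sqrt(-26) - 53)**2 = (I*sqrt(26) - 53)**2 = (-53 + I*sqrt(26))**2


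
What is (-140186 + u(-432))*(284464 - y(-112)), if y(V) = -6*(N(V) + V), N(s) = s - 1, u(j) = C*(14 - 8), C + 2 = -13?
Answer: -39714099464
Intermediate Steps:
C = -15 (C = -2 - 13 = -15)
u(j) = -90 (u(j) = -15*(14 - 8) = -15*6 = -90)
N(s) = -1 + s
y(V) = 6 - 12*V (y(V) = -6*((-1 + V) + V) = -6*(-1 + 2*V) = 6 - 12*V)
(-140186 + u(-432))*(284464 - y(-112)) = (-140186 - 90)*(284464 - (6 - 12*(-112))) = -140276*(284464 - (6 + 1344)) = -140276*(284464 - 1*1350) = -140276*(284464 - 1350) = -140276*283114 = -39714099464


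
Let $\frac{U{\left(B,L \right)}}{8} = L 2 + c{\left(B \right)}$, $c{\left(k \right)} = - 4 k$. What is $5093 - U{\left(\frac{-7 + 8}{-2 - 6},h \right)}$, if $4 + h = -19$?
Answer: $5457$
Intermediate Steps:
$h = -23$ ($h = -4 - 19 = -23$)
$U{\left(B,L \right)} = - 32 B + 16 L$ ($U{\left(B,L \right)} = 8 \left(L 2 - 4 B\right) = 8 \left(2 L - 4 B\right) = 8 \left(- 4 B + 2 L\right) = - 32 B + 16 L$)
$5093 - U{\left(\frac{-7 + 8}{-2 - 6},h \right)} = 5093 - \left(- 32 \frac{-7 + 8}{-2 - 6} + 16 \left(-23\right)\right) = 5093 - \left(- 32 \cdot 1 \frac{1}{-8} - 368\right) = 5093 - \left(- 32 \cdot 1 \left(- \frac{1}{8}\right) - 368\right) = 5093 - \left(\left(-32\right) \left(- \frac{1}{8}\right) - 368\right) = 5093 - \left(4 - 368\right) = 5093 - -364 = 5093 + 364 = 5457$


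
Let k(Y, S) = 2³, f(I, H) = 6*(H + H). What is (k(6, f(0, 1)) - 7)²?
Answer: 1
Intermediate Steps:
f(I, H) = 12*H (f(I, H) = 6*(2*H) = 12*H)
k(Y, S) = 8
(k(6, f(0, 1)) - 7)² = (8 - 7)² = 1² = 1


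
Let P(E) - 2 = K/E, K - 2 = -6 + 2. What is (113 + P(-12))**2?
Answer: 477481/36 ≈ 13263.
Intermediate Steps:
K = -2 (K = 2 + (-6 + 2) = 2 - 4 = -2)
P(E) = 2 - 2/E
(113 + P(-12))**2 = (113 + (2 - 2/(-12)))**2 = (113 + (2 - 2*(-1/12)))**2 = (113 + (2 + 1/6))**2 = (113 + 13/6)**2 = (691/6)**2 = 477481/36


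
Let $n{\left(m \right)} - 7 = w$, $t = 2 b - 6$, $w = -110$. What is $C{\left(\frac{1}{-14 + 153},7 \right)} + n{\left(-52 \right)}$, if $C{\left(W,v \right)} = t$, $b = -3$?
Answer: $-115$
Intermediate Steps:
$t = -12$ ($t = 2 \left(-3\right) - 6 = -6 - 6 = -12$)
$n{\left(m \right)} = -103$ ($n{\left(m \right)} = 7 - 110 = -103$)
$C{\left(W,v \right)} = -12$
$C{\left(\frac{1}{-14 + 153},7 \right)} + n{\left(-52 \right)} = -12 - 103 = -115$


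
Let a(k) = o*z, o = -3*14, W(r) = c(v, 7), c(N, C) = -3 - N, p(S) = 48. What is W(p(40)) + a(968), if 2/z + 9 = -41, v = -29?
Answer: 692/25 ≈ 27.680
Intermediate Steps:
z = -1/25 (z = 2/(-9 - 41) = 2/(-50) = 2*(-1/50) = -1/25 ≈ -0.040000)
W(r) = 26 (W(r) = -3 - 1*(-29) = -3 + 29 = 26)
o = -42
a(k) = 42/25 (a(k) = -42*(-1/25) = 42/25)
W(p(40)) + a(968) = 26 + 42/25 = 692/25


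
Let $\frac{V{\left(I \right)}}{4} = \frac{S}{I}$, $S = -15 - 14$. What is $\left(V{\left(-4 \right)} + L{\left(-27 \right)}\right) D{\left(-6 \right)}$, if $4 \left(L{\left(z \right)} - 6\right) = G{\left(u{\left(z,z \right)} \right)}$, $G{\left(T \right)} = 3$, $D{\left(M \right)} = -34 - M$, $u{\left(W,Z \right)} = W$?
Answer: $-1001$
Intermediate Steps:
$S = -29$
$L{\left(z \right)} = \frac{27}{4}$ ($L{\left(z \right)} = 6 + \frac{1}{4} \cdot 3 = 6 + \frac{3}{4} = \frac{27}{4}$)
$V{\left(I \right)} = - \frac{116}{I}$ ($V{\left(I \right)} = 4 \left(- \frac{29}{I}\right) = - \frac{116}{I}$)
$\left(V{\left(-4 \right)} + L{\left(-27 \right)}\right) D{\left(-6 \right)} = \left(- \frac{116}{-4} + \frac{27}{4}\right) \left(-34 - -6\right) = \left(\left(-116\right) \left(- \frac{1}{4}\right) + \frac{27}{4}\right) \left(-34 + 6\right) = \left(29 + \frac{27}{4}\right) \left(-28\right) = \frac{143}{4} \left(-28\right) = -1001$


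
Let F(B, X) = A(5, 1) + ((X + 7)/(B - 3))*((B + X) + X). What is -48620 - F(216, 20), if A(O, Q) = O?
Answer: -3454679/71 ≈ -48657.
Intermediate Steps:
F(B, X) = 5 + (7 + X)*(B + 2*X)/(-3 + B) (F(B, X) = 5 + ((X + 7)/(B - 3))*((B + X) + X) = 5 + ((7 + X)/(-3 + B))*(B + 2*X) = 5 + (7 + X)*(B + 2*X)/(-3 + B))
-48620 - F(216, 20) = -48620 - (-15 + 2*20² + 12*216 + 14*20 + 216*20)/(-3 + 216) = -48620 - (-15 + 2*400 + 2592 + 280 + 4320)/213 = -48620 - (-15 + 800 + 2592 + 280 + 4320)/213 = -48620 - 7977/213 = -48620 - 1*2659/71 = -48620 - 2659/71 = -3454679/71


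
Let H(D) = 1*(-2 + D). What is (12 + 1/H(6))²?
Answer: 2401/16 ≈ 150.06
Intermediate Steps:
H(D) = -2 + D
(12 + 1/H(6))² = (12 + 1/(-2 + 6))² = (12 + 1/4)² = (12 + ¼)² = (49/4)² = 2401/16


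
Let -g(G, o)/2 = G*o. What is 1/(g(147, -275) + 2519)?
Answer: 1/83369 ≈ 1.1995e-5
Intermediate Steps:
g(G, o) = -2*G*o
1/(g(147, -275) + 2519) = 1/(-2*147*(-275) + 2519) = 1/(80850 + 2519) = 1/83369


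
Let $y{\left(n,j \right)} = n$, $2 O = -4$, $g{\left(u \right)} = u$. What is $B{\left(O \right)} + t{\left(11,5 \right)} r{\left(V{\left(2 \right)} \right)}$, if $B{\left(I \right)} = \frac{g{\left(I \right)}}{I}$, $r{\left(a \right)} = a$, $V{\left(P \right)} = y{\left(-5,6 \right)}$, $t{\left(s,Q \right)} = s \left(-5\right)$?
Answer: $276$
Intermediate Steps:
$O = -2$ ($O = \frac{1}{2} \left(-4\right) = -2$)
$t{\left(s,Q \right)} = - 5 s$
$V{\left(P \right)} = -5$
$B{\left(I \right)} = 1$ ($B{\left(I \right)} = \frac{I}{I} = 1$)
$B{\left(O \right)} + t{\left(11,5 \right)} r{\left(V{\left(2 \right)} \right)} = 1 + \left(-5\right) 11 \left(-5\right) = 1 - -275 = 1 + 275 = 276$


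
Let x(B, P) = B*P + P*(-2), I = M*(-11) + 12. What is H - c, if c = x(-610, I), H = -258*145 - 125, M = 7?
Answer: -77315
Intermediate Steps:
H = -37535 (H = -37410 - 125 = -37535)
I = -65 (I = 7*(-11) + 12 = -77 + 12 = -65)
x(B, P) = -2*P + B*P (x(B, P) = B*P - 2*P = -2*P + B*P)
c = 39780 (c = -65*(-2 - 610) = -65*(-612) = 39780)
H - c = -37535 - 1*39780 = -37535 - 39780 = -77315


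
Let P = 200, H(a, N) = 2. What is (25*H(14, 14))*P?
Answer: 10000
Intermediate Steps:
(25*H(14, 14))*P = (25*2)*200 = 50*200 = 10000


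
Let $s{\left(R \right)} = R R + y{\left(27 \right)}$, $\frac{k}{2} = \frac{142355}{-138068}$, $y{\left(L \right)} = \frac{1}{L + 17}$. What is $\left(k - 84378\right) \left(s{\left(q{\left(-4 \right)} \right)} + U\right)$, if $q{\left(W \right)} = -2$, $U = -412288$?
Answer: $\frac{105670074196117465}{3037496} \approx 3.4789 \cdot 10^{10}$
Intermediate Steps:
$y{\left(L \right)} = \frac{1}{17 + L}$
$k = - \frac{142355}{69034}$ ($k = 2 \frac{142355}{-138068} = 2 \cdot 142355 \left(- \frac{1}{138068}\right) = 2 \left(- \frac{142355}{138068}\right) = - \frac{142355}{69034} \approx -2.0621$)
$s{\left(R \right)} = \frac{1}{44} + R^{2}$ ($s{\left(R \right)} = R R + \frac{1}{17 + 27} = R^{2} + \frac{1}{44} = \frac{1}{44} + R^{2}$)
$\left(k - 84378\right) \left(s{\left(q{\left(-4 \right)} \right)} + U\right) = \left(- \frac{142355}{69034} - 84378\right) \left(\left(\frac{1}{44} + \left(-2\right)^{2}\right) - 412288\right) = - \frac{5825093207 \left(\left(\frac{1}{44} + 4\right) - 412288\right)}{69034} = - \frac{5825093207 \left(\frac{177}{44} - 412288\right)}{69034} = \left(- \frac{5825093207}{69034}\right) \left(- \frac{18140495}{44}\right) = \frac{105670074196117465}{3037496}$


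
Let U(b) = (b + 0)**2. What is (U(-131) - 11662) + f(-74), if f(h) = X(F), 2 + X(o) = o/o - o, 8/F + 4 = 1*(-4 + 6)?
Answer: 5502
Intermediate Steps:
F = -4 (F = 8/(-4 + 1*(-4 + 6)) = 8/(-4 + 1*2) = 8/(-4 + 2) = 8/(-2) = 8*(-1/2) = -4)
X(o) = -1 - o (X(o) = -2 + (o/o - o) = -2 + (1 - o) = -1 - o)
f(h) = 3 (f(h) = -1 - 1*(-4) = -1 + 4 = 3)
U(b) = b**2
(U(-131) - 11662) + f(-74) = ((-131)**2 - 11662) + 3 = (17161 - 11662) + 3 = 5499 + 3 = 5502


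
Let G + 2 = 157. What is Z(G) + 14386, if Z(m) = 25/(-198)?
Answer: 2848403/198 ≈ 14386.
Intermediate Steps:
G = 155 (G = -2 + 157 = 155)
Z(m) = -25/198 (Z(m) = 25*(-1/198) = -25/198)
Z(G) + 14386 = -25/198 + 14386 = 2848403/198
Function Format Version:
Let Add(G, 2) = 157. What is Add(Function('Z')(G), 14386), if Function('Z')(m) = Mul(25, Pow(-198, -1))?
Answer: Rational(2848403, 198) ≈ 14386.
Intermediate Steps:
G = 155 (G = Add(-2, 157) = 155)
Function('Z')(m) = Rational(-25, 198) (Function('Z')(m) = Mul(25, Rational(-1, 198)) = Rational(-25, 198))
Add(Function('Z')(G), 14386) = Add(Rational(-25, 198), 14386) = Rational(2848403, 198)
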